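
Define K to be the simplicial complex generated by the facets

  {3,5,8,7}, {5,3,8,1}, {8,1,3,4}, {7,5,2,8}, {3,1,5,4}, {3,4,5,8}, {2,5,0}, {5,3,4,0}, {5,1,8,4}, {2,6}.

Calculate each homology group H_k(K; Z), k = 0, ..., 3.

Order the vertices as 0 < 1 < 2 < 3 < 4 < 5 < 6 < 7 < 8. Listing each simplex with vertices in this order, K has dimension 3 with simplices:

  0-simplices (9): [0], [1], [2], [3], [4], [5], [6], [7], [8]
  1-simplices (21): [0,2], [0,3], [0,4], [0,5], [1,3], [1,4], [1,5], [1,8], [2,5], [2,6], [2,7], [2,8], [3,4], [3,5], [3,7], [3,8], [4,5], [4,8], [5,7], [5,8], [7,8]
  2-simplices (20): (20 of them)
  3-simplices (8): [0,3,4,5], [1,3,4,5], [1,3,4,8], [1,3,5,8], [1,4,5,8], [2,5,7,8], [3,4,5,8], [3,5,7,8]

Hence C_0 ≅ Z^9, C_1 ≅ Z^21, C_2 ≅ Z^20, C_3 ≅ Z^8.

The boundary map ∂_1: C_1 → C_0 is given by ∂[p,q] = [q] − [p].
As a 9×21 matrix over Z this has rank 8, with invariant factors (1,1,1,1,1,1,1,1).

Boundary ∂_2: C_2 → C_1 acts by ∂[p,q,r] = [q,r] − [p,r] + [p,q]. For instance
  ∂[1,4,8] = [4,8] − [1,8] + [1,4],
  ∂[3,4,5] = [4,5] − [3,5] + [3,4].
The resulting 21×20 matrix has rank 13, and its Smith normal form has invariant factors (1,1,1,1,1,1,1,1,1,1,1,1,1).

∂_3: C_3 → C_2 sends each 3-simplex σ to the alternating sum Σ_i (−1)^i (σ with its i-th vertex removed). For instance
  ∂[1,3,4,5] = [3,4,5] − [1,4,5] + [1,3,5] − [1,3,4],
  ∂[1,4,5,8] = [4,5,8] − [1,5,8] + [1,4,8] − [1,4,5].
As a 20×8 matrix over Z this has rank 7, with invariant factors (1,1,1,1,1,1,1).

Computing H_k = (kernel of ∂_k) / (image of ∂_{k+1}):

  H_0: rank C_0 − rank ∂_1 = 9 − 8 = 1, and the invariant factors of ∂_1 are all 1, so H_0 = Z.
  H_1: rank ker ∂_1 − rank ∂_2 = (21 − 8) − 13 = 0, and the invariant factors of ∂_2 are all 1, so H_1 = 0.
  H_2: rank ker ∂_2 − rank ∂_3 = (20 − 13) − 7 = 0, and the invariant factors of ∂_3 are all 1, so H_2 = 0.
  H_3: rank ker ∂_3 − rank ∂_4 = (8 − 7) − 0 = 1, and there is no ∂_4, so H_3 = Z.

H_0 = Z,  H_1 = 0,  H_2 = 0,  H_3 = Z.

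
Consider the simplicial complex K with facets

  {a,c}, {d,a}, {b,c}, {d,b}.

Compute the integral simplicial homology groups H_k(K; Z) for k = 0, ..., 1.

K has 4 vertices, 4 edges.
rank ∂_0 = 0, rank ∂_1 = 3 ⇒ b_0 = 4 − 0 − 3 = 1; all invariant factors of ∂_1 are 1 so no torsion. So H_0 ≅ Z.
rank ∂_1 = 3, rank ∂_2 = 0 ⇒ b_1 = 4 − 3 − 0 = 1. So H_1 ≅ Z.

H_0 ≅ Z,  H_1 ≅ Z.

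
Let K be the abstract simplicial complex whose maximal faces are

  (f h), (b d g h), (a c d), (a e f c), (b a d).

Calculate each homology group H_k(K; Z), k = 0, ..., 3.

K has 8 vertices, 16 edges, 10 triangles, 2 3-simplices.
rank ∂_0 = 0, rank ∂_1 = 7 ⇒ b_0 = 8 − 0 − 7 = 1; all invariant factors of ∂_1 are 1 so no torsion. So H_0 = Z.
rank ∂_1 = 7, rank ∂_2 = 8 ⇒ b_1 = 16 − 7 − 8 = 1; all invariant factors of ∂_2 are 1 so no torsion. So H_1 = Z.
rank ∂_2 = 8, rank ∂_3 = 2 ⇒ b_2 = 10 − 8 − 2 = 0; all invariant factors of ∂_3 are 1 so no torsion. So H_2 = 0.
rank ∂_3 = 2, rank ∂_4 = 0 ⇒ b_3 = 2 − 2 − 0 = 0. So H_3 = 0.

H_0 ≅ Z,  H_1 ≅ Z,  H_2 = 0,  H_3 = 0.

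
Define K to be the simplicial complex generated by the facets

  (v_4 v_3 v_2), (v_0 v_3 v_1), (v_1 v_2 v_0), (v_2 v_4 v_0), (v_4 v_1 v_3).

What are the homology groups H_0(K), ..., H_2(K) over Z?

H_0 ≅ Z,  H_1 ≅ Z,  H_2 = 0.

K has 5 vertices, 10 edges, 5 triangles.
rank ∂_0 = 0, rank ∂_1 = 4 ⇒ b_0 = 5 − 0 − 4 = 1; all invariant factors of ∂_1 are 1 so no torsion. So H_0 ≅ Z.
rank ∂_1 = 4, rank ∂_2 = 5 ⇒ b_1 = 10 − 4 − 5 = 1; all invariant factors of ∂_2 are 1 so no torsion. So H_1 ≅ Z.
rank ∂_2 = 5, rank ∂_3 = 0 ⇒ b_2 = 5 − 5 − 0 = 0. So H_2 ≅ 0.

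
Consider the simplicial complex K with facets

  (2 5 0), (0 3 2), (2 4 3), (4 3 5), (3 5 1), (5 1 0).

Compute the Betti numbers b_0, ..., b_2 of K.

Take the total order 0 < 1 < 2 < 3 < 4 < 5 on the vertex set. Then K (dimension 2) consists of the simplices:

  0-simplices (6): [0], [1], [2], [3], [4], [5]
  1-simplices (12): [0,1], [0,2], [0,3], [0,5], [1,3], [1,5], [2,3], [2,4], [2,5], [3,4], [3,5], [4,5]
  2-simplices (6): [0,1,5], [0,2,3], [0,2,5], [1,3,5], [2,3,4], [3,4,5]

Hence C_0 ≅ Z^6, C_1 ≅ Z^12, C_2 ≅ Z^6.

The boundary map ∂_1: C_1 → C_0 maps an edge to its endpoints' difference, ∂[p,q] = q − p. For instance
  ∂[0,1] = [1] − [0].
This gives a 6×12 integer matrix of rank 5; reducing to Smith normal form yields diagonal entries (1,1,1,1,1).

∂_2: C_2 → C_1 sends each 2-simplex [p,q,r] to [q,r] − [p,r] + [p,q]. For instance
  ∂[0,2,3] = [2,3] − [0,3] + [0,2],
  ∂[3,4,5] = [4,5] − [3,5] + [3,4].
The 12×6 boundary matrix has rank 6 and Smith normal form diag(1,1,1,1,1,1).

From H_k ≅ ker(∂_k) / im(∂_{k+1}) we obtain:

  H_0: rank C_0 − rank ∂_1 = 6 − 5 = 1, and the invariant factors of ∂_1 are all 1, so H_0 = Z.
  H_1: rank ker ∂_1 − rank ∂_2 = (12 − 5) − 6 = 1, and the invariant factors of ∂_2 are all 1, so H_1 = Z.
  H_2: rank ker ∂_2 − rank ∂_3 = (6 − 6) − 0 = 0, and there is no ∂_3, so H_2 = 0.

As a check, the Euler characteristic is 6 − 12 + 6 = 0, which agrees with 1 − 1 + 0 = 0.

Hence the Betti numbers are b_0 = 1, b_1 = 1, b_2 = 0.

b_0 = 1, b_1 = 1, b_2 = 0.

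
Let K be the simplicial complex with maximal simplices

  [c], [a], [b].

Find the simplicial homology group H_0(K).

Fix the vertex order a < b < c and write every simplex with vertices in increasing order. Then dim K = 0 and the simplices of K are:

  0-simplices (3): a, b, c

Hence C_0 ≅ Z^3.

Computing H_k = (kernel of ∂_k) / (image of ∂_{k+1}):

  H_0: rank C_0 − rank ∂_1 = 3 − 0 = 3, and there is no ∂_1, so H_0 = Z^3.

H_0 = Z^3.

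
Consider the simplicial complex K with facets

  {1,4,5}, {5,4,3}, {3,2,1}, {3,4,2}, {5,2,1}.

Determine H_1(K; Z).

Fix the vertex order 1 < 2 < 3 < 4 < 5 and write every simplex with vertices in increasing order. Then dim K = 2 and the simplices of K are:

  0-simplices (5): [1], [2], [3], [4], [5]
  1-simplices (10): [1,2], [1,3], [1,4], [1,5], [2,3], [2,4], [2,5], [3,4], [3,5], [4,5]
  2-simplices (5): [1,2,3], [1,2,5], [1,4,5], [2,3,4], [3,4,5]

so the chain groups are C_0 ≅ Z^5, C_1 ≅ Z^10, C_2 ≅ Z^5.

The boundary map ∂_1: C_1 → C_0 sends each edge [p,q] (with p < q) to q − p. For instance
  ∂[3,4] = [4] − [3].
This gives a 5×10 integer matrix of rank 4; reducing to Smith normal form yields diagonal entries (1,1,1,1).

∂_2: C_2 → C_1 maps a triangle to the signed sum of its edges. For instance
  ∂[2,3,4] = [3,4] − [2,4] + [2,3],
  ∂[1,4,5] = [4,5] − [1,5] + [1,4].
The 10×5 boundary matrix has rank 5 and Smith normal form diag(1,1,1,1,1).

From H_k ≅ ker(∂_k) / im(∂_{k+1}) we obtain:

  H_1: rank ker ∂_1 − rank ∂_2 = (10 − 4) − 5 = 1, and the invariant factors of ∂_2 are all 1, so H_1 ≅ Z.

H_1 = Z.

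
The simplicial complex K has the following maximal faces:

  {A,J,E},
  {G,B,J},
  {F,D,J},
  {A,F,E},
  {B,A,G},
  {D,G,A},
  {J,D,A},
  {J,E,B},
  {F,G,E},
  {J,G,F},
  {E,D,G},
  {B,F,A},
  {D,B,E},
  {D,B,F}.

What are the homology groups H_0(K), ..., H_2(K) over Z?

We work with the vertex ordering A < B < D < E < F < G < J. The simplices of K, each written with vertices in increasing order, are:

  0-simplices (7): A, B, D, E, F, G, J
  1-simplices (21): AB, AD, AE, AF, AG, AJ, BD, BE, BF, BG, BJ, DE, DF, DG, DJ, EF, EG, EJ, FG, FJ, GJ
  2-simplices (14): ABF, ABG, ADG, ADJ, AEF, AEJ, BDE, BDF, BEJ, BGJ, DEG, DFJ, EFG, FGJ

so the chain groups are C_0 ≅ Z^7, C_1 ≅ Z^21, C_2 ≅ Z^14.

The boundary map ∂_1: C_1 → C_0 maps an edge to its endpoints' difference, ∂[p,q] = q − p.
This gives a 7×21 integer matrix of rank 6; reducing to Smith normal form yields diagonal entries (1,1,1,1,1,1).

∂_2: C_2 → C_1 maps a triangle to the signed sum of its edges. For instance
  ∂ADJ = DJ − AJ + AD,
  ∂DFJ = FJ − DJ + DF.
This gives a 21×14 integer matrix of rank 13; reducing to Smith normal form yields diagonal entries (1,1,1,1,1,1,1,1,1,1,1,1,1).

Reading off H_k = ker ∂_k / im ∂_{k+1}:

  H_0: rank C_0 − rank ∂_1 = 7 − 6 = 1, and the invariant factors of ∂_1 are all 1, so H_0 ≅ Z.
  H_1: rank ker ∂_1 − rank ∂_2 = (21 − 6) − 13 = 2, and the invariant factors of ∂_2 are all 1, so H_1 ≅ Z^2.
  H_2: rank ker ∂_2 − rank ∂_3 = (14 − 13) − 0 = 1, and there is no ∂_3, so H_2 ≅ Z.

As a check, the Euler characteristic is 7 − 21 + 14 = 0, which agrees with 1 − 2 + 1 = 0.
(K is a triangulation of the torus T^2.)

H_0 ≅ Z,  H_1 ≅ Z^2,  H_2 ≅ Z.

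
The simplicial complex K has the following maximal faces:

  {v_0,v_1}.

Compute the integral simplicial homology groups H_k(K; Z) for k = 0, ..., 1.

H_0 ≅ Z,  H_1 = 0.

K has 2 vertices, 1 edge.
rank ∂_0 = 0, rank ∂_1 = 1 ⇒ b_0 = 2 − 0 − 1 = 1; all invariant factors of ∂_1 are 1 so no torsion. So H_0 = Z.
rank ∂_1 = 1, rank ∂_2 = 0 ⇒ b_1 = 1 − 1 − 0 = 0. So H_1 = 0.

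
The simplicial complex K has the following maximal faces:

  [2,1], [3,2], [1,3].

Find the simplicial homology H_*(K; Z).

Take the total order 1 < 2 < 3 on the vertex set. Then K (dimension 1) consists of the simplices:

  0-simplices (3): [1], [2], [3]
  1-simplices (3): [1,2], [1,3], [2,3]

Hence C_0 ≅ Z^3, C_1 ≅ Z^3.

Boundary ∂_1: C_1 → C_0 sends each edge [p,q] (with p < q) to q − p. For instance
  ∂[1,2] = [2] − [1].
The resulting 3×3 matrix has rank 2, and its Smith normal form has invariant factors (1,1).

Reading off H_k = ker ∂_k / im ∂_{k+1}:

  H_0: rank C_0 − rank ∂_1 = 3 − 2 = 1, and the invariant factors of ∂_1 are all 1, so H_0 = Z.
  H_1: rank ker ∂_1 − rank ∂_2 = (3 − 2) − 0 = 1, and there is no ∂_2, so H_1 = Z.

H_0 ≅ Z,  H_1 ≅ Z.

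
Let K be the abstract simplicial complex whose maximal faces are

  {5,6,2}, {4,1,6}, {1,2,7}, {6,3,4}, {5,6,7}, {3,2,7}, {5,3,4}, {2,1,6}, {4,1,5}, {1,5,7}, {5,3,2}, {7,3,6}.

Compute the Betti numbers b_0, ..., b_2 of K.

b_0 = 1, b_1 = 0, b_2 = 0.

We work with the vertex ordering 1 < 2 < 3 < 4 < 5 < 6 < 7. The simplices of K, each written with vertices in increasing order, are:

  0-simplices (7): [1], [2], [3], [4], [5], [6], [7]
  1-simplices (18): [1,2], [1,4], [1,5], [1,6], [1,7], [2,3], [2,5], [2,6], [2,7], [3,4], [3,5], [3,6], [3,7], [4,5], [4,6], [5,6], [5,7], [6,7]
  2-simplices (12): [1,2,6], [1,2,7], [1,4,5], [1,4,6], [1,5,7], [2,3,5], [2,3,7], [2,5,6], [3,4,5], [3,4,6], [3,6,7], [5,6,7]

so the chain groups are C_0 ≅ Z^7, C_1 ≅ Z^18, C_2 ≅ Z^12.

Boundary ∂_1: C_1 → C_0 sends each edge [p,q] (with p < q) to q − p. For instance
  ∂[1,4] = [4] − [1].
The 7×18 boundary matrix has rank 6 and Smith normal form diag(1,1,1,1,1,1).

The boundary map ∂_2: C_2 → C_1 maps a triangle to the signed sum of its edges. For instance
  ∂[1,4,6] = [4,6] − [1,6] + [1,4],
  ∂[1,5,7] = [5,7] − [1,7] + [1,5].
The resulting 18×12 matrix has rank 12, and its Smith normal form has invariant factors (1,1,1,1,1,1,1,1,1,1,1,2).

Now H_k = ker ∂_k / im ∂_{k+1}, so:

  H_0: rank C_0 − rank ∂_1 = 7 − 6 = 1, and the invariant factors of ∂_1 are all 1, so H_0 ≅ Z.
  H_1: rank ker ∂_1 − rank ∂_2 = (18 − 6) − 12 = 0, and ∂_2 has invariant factor 2 > 1, so H_1 ≅ Z/2.
  H_2: rank ker ∂_2 − rank ∂_3 = (12 − 12) − 0 = 0, and there is no ∂_3, so H_2 ≅ 0.

(K is a triangulation of the real projective plane RP^2.)

Hence the Betti numbers are b_0 = 1, b_1 = 0, b_2 = 0.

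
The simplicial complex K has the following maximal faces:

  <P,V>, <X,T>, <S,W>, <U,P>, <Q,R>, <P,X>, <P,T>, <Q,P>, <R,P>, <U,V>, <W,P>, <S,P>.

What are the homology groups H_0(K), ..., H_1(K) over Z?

H_0 ≅ Z,  H_1 ≅ Z^4.

Take the total order P < Q < R < S < T < U < V < W < X on the vertex set. Then K (dimension 1) consists of the simplices:

  0-simplices (9): P, Q, R, S, T, U, V, W, X
  1-simplices (12): PQ, PR, PS, PT, PU, PV, PW, PX, QR, SW, TX, UV

Hence C_0 ≅ Z^9, C_1 ≅ Z^12.

∂_1: C_1 → C_0 sends each edge [p,q] (with p < q) to q − p. For instance
  ∂PQ = Q − P.
The 9×12 boundary matrix has rank 8 and Smith normal form diag(1,1,1,1,1,1,1,1).

From H_k ≅ ker(∂_k) / im(∂_{k+1}) we obtain:

  H_0: rank C_0 − rank ∂_1 = 9 − 8 = 1, and the invariant factors of ∂_1 are all 1, so H_0 = Z.
  H_1: rank ker ∂_1 − rank ∂_2 = (12 − 8) − 0 = 4, and there is no ∂_2, so H_1 = Z^4.

As a check, the Euler characteristic is 9 − 12 = -3, which agrees with 1 − 4 = -3.
(K is a triangulation of a wedge of 4 circles.)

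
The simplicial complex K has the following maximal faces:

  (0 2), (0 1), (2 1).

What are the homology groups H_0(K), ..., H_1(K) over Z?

H_0 = Z,  H_1 = Z.

We work with the vertex ordering 0 < 1 < 2. The simplices of K, each written with vertices in increasing order, are:

  0-simplices (3): [0], [1], [2]
  1-simplices (3): [0,1], [0,2], [1,2]

Hence C_0 ≅ Z^3, C_1 ≅ Z^3.

Boundary ∂_1: C_1 → C_0 maps an edge to its endpoints' difference, ∂[p,q] = q − p.
This gives a 3×3 integer matrix of rank 2; reducing to Smith normal form yields diagonal entries (1,1).

Reading off H_k = ker ∂_k / im ∂_{k+1}:

  H_0: rank C_0 − rank ∂_1 = 3 − 2 = 1, and the invariant factors of ∂_1 are all 1, so H_0 ≅ Z.
  H_1: rank ker ∂_1 − rank ∂_2 = (3 − 2) − 0 = 1, and there is no ∂_2, so H_1 ≅ Z.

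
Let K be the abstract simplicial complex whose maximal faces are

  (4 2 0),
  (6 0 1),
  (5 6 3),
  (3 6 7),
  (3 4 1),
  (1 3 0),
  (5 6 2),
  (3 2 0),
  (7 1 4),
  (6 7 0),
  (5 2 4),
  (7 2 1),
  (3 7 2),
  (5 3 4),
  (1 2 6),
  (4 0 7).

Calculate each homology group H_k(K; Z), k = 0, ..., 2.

H_0 ≅ Z,  H_1 ≅ Z^2,  H_2 ≅ Z.

Fix the vertex order 0 < 1 < 2 < 3 < 4 < 5 < 6 < 7 and write every simplex with vertices in increasing order. Then dim K = 2 and the simplices of K are:

  0-simplices (8): [0], [1], [2], [3], [4], [5], [6], [7]
  1-simplices (24): (24 of them)
  2-simplices (16): [0,1,3], [0,1,6], [0,2,3], [0,2,4], [0,4,7], [0,6,7], [1,2,6], [1,2,7], [1,3,4], [1,4,7], [2,3,7], [2,4,5], [2,5,6], [3,4,5], [3,5,6], [3,6,7]

giving chain groups C_0 ≅ Z^8, C_1 ≅ Z^24, C_2 ≅ Z^16.

∂_1: C_1 → C_0 is given by ∂[p,q] = [q] − [p]. For instance
  ∂[2,6] = [6] − [2].
As a 8×24 matrix over Z this has rank 7, with invariant factors (1,1,1,1,1,1,1).

Boundary ∂_2: C_2 → C_1 sends each 2-simplex [p,q,r] to [q,r] − [p,r] + [p,q]. For instance
  ∂[2,5,6] = [5,6] − [2,6] + [2,5],
  ∂[2,4,5] = [4,5] − [2,5] + [2,4].
This gives a 24×16 integer matrix of rank 15; reducing to Smith normal form yields diagonal entries (1,1,1,1,1,1,1,1,1,1,1,1,1,1,1).

Now H_k = ker ∂_k / im ∂_{k+1}, so:

  H_0: rank C_0 − rank ∂_1 = 8 − 7 = 1, and the invariant factors of ∂_1 are all 1, so H_0 = Z.
  H_1: rank ker ∂_1 − rank ∂_2 = (24 − 7) − 15 = 2, and the invariant factors of ∂_2 are all 1, so H_1 = Z^2.
  H_2: rank ker ∂_2 − rank ∂_3 = (16 − 15) − 0 = 1, and there is no ∂_3, so H_2 = Z.

As a check, the Euler characteristic is 8 − 24 + 16 = 0, which agrees with 1 − 2 + 1 = 0.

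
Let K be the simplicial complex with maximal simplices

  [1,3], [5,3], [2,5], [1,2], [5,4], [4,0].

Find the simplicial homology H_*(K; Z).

H_0 = Z,  H_1 = Z.

We work with the vertex ordering 0 < 1 < 2 < 3 < 4 < 5. The simplices of K, each written with vertices in increasing order, are:

  0-simplices (6): [0], [1], [2], [3], [4], [5]
  1-simplices (6): [0,4], [1,2], [1,3], [2,5], [3,5], [4,5]

Hence C_0 ≅ Z^6, C_1 ≅ Z^6.

∂_1: C_1 → C_0 sends each edge [p,q] (with p < q) to q − p.
The resulting 6×6 matrix has rank 5, and its Smith normal form has invariant factors (1,1,1,1,1).

From H_k ≅ ker(∂_k) / im(∂_{k+1}) we obtain:

  H_0: rank C_0 − rank ∂_1 = 6 − 5 = 1, and the invariant factors of ∂_1 are all 1, so H_0 = Z.
  H_1: rank ker ∂_1 − rank ∂_2 = (6 − 5) − 0 = 1, and there is no ∂_2, so H_1 = Z.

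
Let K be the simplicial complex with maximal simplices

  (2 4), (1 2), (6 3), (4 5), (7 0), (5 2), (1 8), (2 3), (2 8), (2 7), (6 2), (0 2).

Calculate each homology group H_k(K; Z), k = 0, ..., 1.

Fix the vertex order 0 < 1 < 2 < 3 < 4 < 5 < 6 < 7 < 8 and write every simplex with vertices in increasing order. Then dim K = 1 and the simplices of K are:

  0-simplices (9): [0], [1], [2], [3], [4], [5], [6], [7], [8]
  1-simplices (12): [0,2], [0,7], [1,2], [1,8], [2,3], [2,4], [2,5], [2,6], [2,7], [2,8], [3,6], [4,5]

giving chain groups C_0 ≅ Z^9, C_1 ≅ Z^12.

∂_1: C_1 → C_0 maps an edge to its endpoints' difference, ∂[p,q] = q − p.
This gives a 9×12 integer matrix of rank 8; reducing to Smith normal form yields diagonal entries (1,1,1,1,1,1,1,1).

Reading off H_k = ker ∂_k / im ∂_{k+1}:

  H_0: rank C_0 − rank ∂_1 = 9 − 8 = 1, and the invariant factors of ∂_1 are all 1, so H_0 = Z.
  H_1: rank ker ∂_1 − rank ∂_2 = (12 − 8) − 0 = 4, and there is no ∂_2, so H_1 = Z^4.

(K is a triangulation of a wedge of 4 circles.)

H_0 = Z,  H_1 = Z^4.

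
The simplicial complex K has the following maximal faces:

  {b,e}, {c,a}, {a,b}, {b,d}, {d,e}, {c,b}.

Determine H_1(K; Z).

H_1 = Z^2.

We work with the vertex ordering a < b < c < d < e. The simplices of K, each written with vertices in increasing order, are:

  0-simplices (5): a, b, c, d, e
  1-simplices (6): ab, ac, bc, bd, be, de

giving chain groups C_0 ≅ Z^5, C_1 ≅ Z^6.

The boundary map ∂_1: C_1 → C_0 sends each edge [p,q] (with p < q) to q − p.
This gives a 5×6 integer matrix of rank 4; reducing to Smith normal form yields diagonal entries (1,1,1,1).

Computing H_k = (kernel of ∂_k) / (image of ∂_{k+1}):

  H_1: rank ker ∂_1 − rank ∂_2 = (6 − 4) − 0 = 2, and there is no ∂_2, so H_1 = Z^2.

(K is a triangulation of a wedge of 2 circles.)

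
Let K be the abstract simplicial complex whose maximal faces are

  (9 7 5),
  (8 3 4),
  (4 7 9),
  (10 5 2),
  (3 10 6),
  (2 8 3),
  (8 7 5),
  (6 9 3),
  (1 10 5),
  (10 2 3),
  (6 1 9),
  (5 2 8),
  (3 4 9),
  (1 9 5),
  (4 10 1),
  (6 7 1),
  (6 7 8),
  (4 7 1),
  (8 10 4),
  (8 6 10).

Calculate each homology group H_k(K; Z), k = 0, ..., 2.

K has 10 vertices, 30 edges, 20 triangles.
rank ∂_0 = 0, rank ∂_1 = 9 ⇒ b_0 = 10 − 0 − 9 = 1; all invariant factors of ∂_1 are 1 so no torsion. So H_0 ≅ Z.
rank ∂_1 = 9, rank ∂_2 = 20 ⇒ b_1 = 30 − 9 − 20 = 1; ∂_2 has invariant factor(s) [2] giving torsion. So H_1 ≅ Z × Z/2.
rank ∂_2 = 20, rank ∂_3 = 0 ⇒ b_2 = 20 − 20 − 0 = 0. So H_2 ≅ 0.

H_0 ≅ Z,  H_1 ≅ Z × Z/2,  H_2 = 0.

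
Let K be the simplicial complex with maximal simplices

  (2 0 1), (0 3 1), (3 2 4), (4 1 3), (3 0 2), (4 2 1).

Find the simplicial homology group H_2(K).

H_2 ≅ Z.

K has 5 vertices, 9 edges, 6 triangles.
rank ∂_2 = 5, rank ∂_3 = 0 ⇒ b_2 = 6 − 5 − 0 = 1. So H_2 ≅ Z.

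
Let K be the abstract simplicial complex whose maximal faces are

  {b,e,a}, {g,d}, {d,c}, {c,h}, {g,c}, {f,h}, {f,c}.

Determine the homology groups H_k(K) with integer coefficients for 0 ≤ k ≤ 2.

H_0 ≅ Z^2,  H_1 ≅ Z^2,  H_2 = 0.

Take the total order a < b < c < d < e < f < g < h on the vertex set. Then K (dimension 2) consists of the simplices:

  0-simplices (8): a, b, c, d, e, f, g, h
  1-simplices (9): ab, ae, be, cd, cf, cg, ch, dg, fh
  2-simplices (1): abe

giving chain groups C_0 ≅ Z^8, C_1 ≅ Z^9, C_2 ≅ Z^1.

Boundary ∂_1: C_1 → C_0 is given by ∂[p,q] = [q] − [p].
The resulting 8×9 matrix has rank 6, and its Smith normal form has invariant factors (1,1,1,1,1,1).

The boundary map ∂_2: C_2 → C_1 sends each 2-simplex [p,q,r] to [q,r] − [p,r] + [p,q]. For instance
  ∂abe = be − ae + ab.
The resulting 9×1 matrix has rank 1, and its Smith normal form has invariant factors (1).

Computing H_k = (kernel of ∂_k) / (image of ∂_{k+1}):

  H_0: rank C_0 − rank ∂_1 = 8 − 6 = 2, and the invariant factors of ∂_1 are all 1, so H_0 = Z^2.
  H_1: rank ker ∂_1 − rank ∂_2 = (9 − 6) − 1 = 2, and the invariant factors of ∂_2 are all 1, so H_1 = Z^2.
  H_2: rank ker ∂_2 − rank ∂_3 = (1 − 1) − 0 = 0, and there is no ∂_3, so H_2 = 0.

As a check, the Euler characteristic is 8 − 9 + 1 = 0, which agrees with 2 − 2 + 0 = 0.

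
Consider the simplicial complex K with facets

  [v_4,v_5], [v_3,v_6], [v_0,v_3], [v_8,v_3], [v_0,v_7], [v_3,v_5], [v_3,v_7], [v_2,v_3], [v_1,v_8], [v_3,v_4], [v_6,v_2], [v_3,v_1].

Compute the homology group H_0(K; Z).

We work with the vertex ordering v_0 < v_1 < v_2 < v_3 < v_4 < v_5 < v_6 < v_7 < v_8. The simplices of K, each written with vertices in increasing order, are:

  0-simplices (9): [v_0], [v_1], [v_2], [v_3], [v_4], [v_5], [v_6], [v_7], [v_8]
  1-simplices (12): [v_0,v_3], [v_0,v_7], [v_1,v_3], [v_1,v_8], [v_2,v_3], [v_2,v_6], [v_3,v_4], [v_3,v_5], [v_3,v_6], [v_3,v_7], [v_3,v_8], [v_4,v_5]

so the chain groups are C_0 ≅ Z^9, C_1 ≅ Z^12.

Boundary ∂_1: C_1 → C_0 maps an edge to its endpoints' difference, ∂[p,q] = q − p. For instance
  ∂[v_4,v_5] = [v_5] − [v_4].
This gives a 9×12 integer matrix of rank 8; reducing to Smith normal form yields diagonal entries (1,1,1,1,1,1,1,1).

Reading off H_k = ker ∂_k / im ∂_{k+1}:

  H_0: rank C_0 − rank ∂_1 = 9 − 8 = 1, and the invariant factors of ∂_1 are all 1, so H_0 = Z.

H_0 ≅ Z.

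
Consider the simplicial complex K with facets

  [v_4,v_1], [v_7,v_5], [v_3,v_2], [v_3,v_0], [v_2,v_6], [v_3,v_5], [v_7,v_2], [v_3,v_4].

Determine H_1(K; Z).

We work with the vertex ordering v_0 < v_1 < v_2 < v_3 < v_4 < v_5 < v_6 < v_7. The simplices of K, each written with vertices in increasing order, are:

  0-simplices (8): [v_0], [v_1], [v_2], [v_3], [v_4], [v_5], [v_6], [v_7]
  1-simplices (8): [v_0,v_3], [v_1,v_4], [v_2,v_3], [v_2,v_6], [v_2,v_7], [v_3,v_4], [v_3,v_5], [v_5,v_7]

giving chain groups C_0 ≅ Z^8, C_1 ≅ Z^8.

∂_1: C_1 → C_0 is given by ∂[p,q] = [q] − [p].
This gives a 8×8 integer matrix of rank 7; reducing to Smith normal form yields diagonal entries (1,1,1,1,1,1,1).

Reading off H_k = ker ∂_k / im ∂_{k+1}:

  H_1: rank ker ∂_1 − rank ∂_2 = (8 − 7) − 0 = 1, and there is no ∂_2, so H_1 = Z.

H_1 = Z.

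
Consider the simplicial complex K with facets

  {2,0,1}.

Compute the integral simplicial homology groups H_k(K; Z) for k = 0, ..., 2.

H_0 ≅ Z,  H_1 = 0,  H_2 = 0.

Take the total order 0 < 1 < 2 on the vertex set. Then K (dimension 2) consists of the simplices:

  0-simplices (3): [0], [1], [2]
  1-simplices (3): [0,1], [0,2], [1,2]
  2-simplices (1): [0,1,2]

giving chain groups C_0 ≅ Z^3, C_1 ≅ Z^3, C_2 ≅ Z^1.

The boundary map ∂_1: C_1 → C_0 sends each edge [p,q] (with p < q) to q − p. For instance
  ∂[0,1] = [1] − [0].
The resulting 3×3 matrix has rank 2, and its Smith normal form has invariant factors (1,1).

Boundary ∂_2: C_2 → C_1 maps a triangle to the signed sum of its edges. For instance
  ∂[0,1,2] = [1,2] − [0,2] + [0,1].
The resulting 3×1 matrix has rank 1, and its Smith normal form has invariant factors (1).

From H_k ≅ ker(∂_k) / im(∂_{k+1}) we obtain:

  H_0: rank C_0 − rank ∂_1 = 3 − 2 = 1, and the invariant factors of ∂_1 are all 1, so H_0 = Z.
  H_1: rank ker ∂_1 − rank ∂_2 = (3 − 2) − 1 = 0, and the invariant factors of ∂_2 are all 1, so H_1 = 0.
  H_2: rank ker ∂_2 − rank ∂_3 = (1 − 1) − 0 = 0, and there is no ∂_3, so H_2 = 0.

As a check, the Euler characteristic is 3 − 3 + 1 = 1, which agrees with 1 − 0 + 0 = 1.
(K is a triangulation of the 2-simplex.)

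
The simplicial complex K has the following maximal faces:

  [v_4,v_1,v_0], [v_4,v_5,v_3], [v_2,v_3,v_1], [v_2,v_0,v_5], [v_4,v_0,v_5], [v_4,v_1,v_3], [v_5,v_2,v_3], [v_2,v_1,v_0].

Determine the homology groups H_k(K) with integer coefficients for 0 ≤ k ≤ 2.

H_0 = Z,  H_1 = 0,  H_2 = Z.

K has 6 vertices, 12 edges, 8 triangles.
rank ∂_0 = 0, rank ∂_1 = 5 ⇒ b_0 = 6 − 0 − 5 = 1; all invariant factors of ∂_1 are 1 so no torsion. So H_0 = Z.
rank ∂_1 = 5, rank ∂_2 = 7 ⇒ b_1 = 12 − 5 − 7 = 0; all invariant factors of ∂_2 are 1 so no torsion. So H_1 = 0.
rank ∂_2 = 7, rank ∂_3 = 0 ⇒ b_2 = 8 − 7 − 0 = 1. So H_2 = Z.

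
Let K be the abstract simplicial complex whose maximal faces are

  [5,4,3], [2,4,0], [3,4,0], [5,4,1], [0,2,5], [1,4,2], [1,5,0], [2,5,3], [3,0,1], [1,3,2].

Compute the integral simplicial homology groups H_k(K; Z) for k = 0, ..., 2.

H_0 = Z,  H_1 = Z/2,  H_2 = 0.

K has 6 vertices, 15 edges, 10 triangles.
rank ∂_0 = 0, rank ∂_1 = 5 ⇒ b_0 = 6 − 0 − 5 = 1; all invariant factors of ∂_1 are 1 so no torsion. So H_0 ≅ Z.
rank ∂_1 = 5, rank ∂_2 = 10 ⇒ b_1 = 15 − 5 − 10 = 0; ∂_2 has invariant factor(s) [2] giving torsion. So H_1 ≅ Z/2.
rank ∂_2 = 10, rank ∂_3 = 0 ⇒ b_2 = 10 − 10 − 0 = 0. So H_2 ≅ 0.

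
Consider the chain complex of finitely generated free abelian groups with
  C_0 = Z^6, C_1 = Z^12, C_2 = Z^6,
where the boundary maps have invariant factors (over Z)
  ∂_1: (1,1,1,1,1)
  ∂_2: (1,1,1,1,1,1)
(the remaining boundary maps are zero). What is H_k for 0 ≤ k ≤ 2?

H_0: b_0 = 6 − 0 − 5 = 1; torsion from ∂_1 factors > 1: none. So H_0 = Z.
H_1: b_1 = 12 − 5 − 6 = 1; torsion from ∂_2 factors > 1: none. So H_1 = Z.
H_2: b_2 = 6 − 6 − 0 = 0; torsion from ∂_3 factors > 1: none. So H_2 = 0.

H_0 = Z,  H_1 = Z,  H_2 = 0.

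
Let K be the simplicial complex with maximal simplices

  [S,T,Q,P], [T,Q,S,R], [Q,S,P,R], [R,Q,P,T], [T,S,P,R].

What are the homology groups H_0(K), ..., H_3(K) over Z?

Fix the vertex order P < Q < R < S < T and write every simplex with vertices in increasing order. Then dim K = 3 and the simplices of K are:

  0-simplices (5): P, Q, R, S, T
  1-simplices (10): PQ, PR, PS, PT, QR, QS, QT, RS, RT, ST
  2-simplices (10): PQR, PQS, PQT, PRS, PRT, PST, QRS, QRT, QST, RST
  3-simplices (5): PQRS, PQRT, PQST, PRST, QRST

giving chain groups C_0 ≅ Z^5, C_1 ≅ Z^10, C_2 ≅ Z^10, C_3 ≅ Z^5.

The boundary map ∂_1: C_1 → C_0 maps an edge to its endpoints' difference, ∂[p,q] = q − p. For instance
  ∂QS = S − Q.
The resulting 5×10 matrix has rank 4, and its Smith normal form has invariant factors (1,1,1,1).

∂_2: C_2 → C_1 maps a triangle to the signed sum of its edges. For instance
  ∂PQS = QS − PS + PQ,
  ∂PQR = QR − PR + PQ.
As a 10×10 matrix over Z this has rank 6, with invariant factors (1,1,1,1,1,1).

Boundary ∂_3: C_3 → C_2 sends each 3-simplex σ to the alternating sum Σ_i (−1)^i (σ with its i-th vertex removed). For instance
  ∂PQRT = QRT − PRT + PQT − PQR,
  ∂PRST = RST − PST + PRT − PRS.
As a 10×5 matrix over Z this has rank 4, with invariant factors (1,1,1,1).

From H_k ≅ ker(∂_k) / im(∂_{k+1}) we obtain:

  H_0: rank C_0 − rank ∂_1 = 5 − 4 = 1, and the invariant factors of ∂_1 are all 1, so H_0 ≅ Z.
  H_1: rank ker ∂_1 − rank ∂_2 = (10 − 4) − 6 = 0, and the invariant factors of ∂_2 are all 1, so H_1 ≅ 0.
  H_2: rank ker ∂_2 − rank ∂_3 = (10 − 6) − 4 = 0, and the invariant factors of ∂_3 are all 1, so H_2 ≅ 0.
  H_3: rank ker ∂_3 − rank ∂_4 = (5 − 4) − 0 = 1, and there is no ∂_4, so H_3 ≅ Z.

(K is a triangulation of the 3-sphere S^3.)

H_0 = Z,  H_1 = 0,  H_2 = 0,  H_3 = Z.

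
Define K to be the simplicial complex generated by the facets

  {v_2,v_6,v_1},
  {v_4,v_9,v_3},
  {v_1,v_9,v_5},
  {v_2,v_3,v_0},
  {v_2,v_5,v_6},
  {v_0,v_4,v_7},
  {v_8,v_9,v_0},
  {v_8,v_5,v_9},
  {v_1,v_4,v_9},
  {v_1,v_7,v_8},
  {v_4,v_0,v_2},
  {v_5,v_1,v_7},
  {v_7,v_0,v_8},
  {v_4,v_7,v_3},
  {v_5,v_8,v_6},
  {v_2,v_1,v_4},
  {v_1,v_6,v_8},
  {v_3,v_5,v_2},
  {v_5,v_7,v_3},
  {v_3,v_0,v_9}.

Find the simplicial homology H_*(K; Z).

Order the vertices as v_0 < v_1 < v_2 < v_3 < v_4 < v_5 < v_6 < v_7 < v_8 < v_9. Listing each simplex with vertices in this order, K has dimension 2 with simplices:

  0-simplices (10): [v_0], [v_1], [v_2], [v_3], [v_4], [v_5], [v_6], [v_7], [v_8], [v_9]
  1-simplices (30): (30 of them)
  2-simplices (20): (20 of them)

so the chain groups are C_0 ≅ Z^10, C_1 ≅ Z^30, C_2 ≅ Z^20.

The boundary map ∂_1: C_1 → C_0 maps an edge to its endpoints' difference, ∂[p,q] = q − p. For instance
  ∂[v_8,v_9] = [v_9] − [v_8].
This gives a 10×30 integer matrix of rank 9; reducing to Smith normal form yields diagonal entries (1,1,1,1,1,1,1,1,1).

Boundary ∂_2: C_2 → C_1 maps a triangle to the signed sum of its edges. For instance
  ∂[v_2,v_3,v_5] = [v_3,v_5] − [v_2,v_5] + [v_2,v_3],
  ∂[v_3,v_4,v_9] = [v_4,v_9] − [v_3,v_9] + [v_3,v_4].
This gives a 30×20 integer matrix of rank 20; reducing to Smith normal form yields diagonal entries (1,1,1,1,1,1,1,1,1,1,1,1,1,1,1,1,1,1,1,2).

Computing H_k = (kernel of ∂_k) / (image of ∂_{k+1}):

  H_0: rank C_0 − rank ∂_1 = 10 − 9 = 1, and the invariant factors of ∂_1 are all 1, so H_0 = Z.
  H_1: rank ker ∂_1 − rank ∂_2 = (30 − 9) − 20 = 1, and ∂_2 has invariant factor 2 > 1, so H_1 = Z ⊕ Z/2.
  H_2: rank ker ∂_2 − rank ∂_3 = (20 − 20) − 0 = 0, and there is no ∂_3, so H_2 = 0.

As a check, the Euler characteristic is 10 − 30 + 20 = 0, which agrees with 1 − 1 + 0 = 0.

H_0 = Z,  H_1 = Z ⊕ Z/2,  H_2 = 0.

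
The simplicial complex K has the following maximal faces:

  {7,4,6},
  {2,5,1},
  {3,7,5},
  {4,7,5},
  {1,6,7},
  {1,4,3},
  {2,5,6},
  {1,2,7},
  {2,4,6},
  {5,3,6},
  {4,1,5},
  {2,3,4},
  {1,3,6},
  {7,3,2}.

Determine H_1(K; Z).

K has 7 vertices, 21 edges, 14 triangles.
rank ∂_1 = 6, rank ∂_2 = 13 ⇒ b_1 = 21 − 6 − 13 = 2; all invariant factors of ∂_2 are 1 so no torsion. So H_1 ≅ Z^2.

H_1 ≅ Z^2.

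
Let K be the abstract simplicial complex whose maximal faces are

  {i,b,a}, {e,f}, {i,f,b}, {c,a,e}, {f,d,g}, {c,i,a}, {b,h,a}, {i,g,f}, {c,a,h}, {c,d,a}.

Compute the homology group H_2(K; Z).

K has 9 vertices, 19 edges, 9 triangles.
rank ∂_2 = 9, rank ∂_3 = 0 ⇒ b_2 = 9 − 9 − 0 = 0. So H_2 = 0.

H_2 ≅ 0.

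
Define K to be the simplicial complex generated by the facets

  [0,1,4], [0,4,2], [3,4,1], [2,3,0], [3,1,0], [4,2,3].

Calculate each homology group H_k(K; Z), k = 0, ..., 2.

H_0 = Z,  H_1 = 0,  H_2 = Z.

We work with the vertex ordering 0 < 1 < 2 < 3 < 4. The simplices of K, each written with vertices in increasing order, are:

  0-simplices (5): [0], [1], [2], [3], [4]
  1-simplices (9): [0,1], [0,2], [0,3], [0,4], [1,3], [1,4], [2,3], [2,4], [3,4]
  2-simplices (6): [0,1,3], [0,1,4], [0,2,3], [0,2,4], [1,3,4], [2,3,4]

Hence C_0 ≅ Z^5, C_1 ≅ Z^9, C_2 ≅ Z^6.

∂_1: C_1 → C_0 is given by ∂[p,q] = [q] − [p]. For instance
  ∂[1,4] = [4] − [1].
This gives a 5×9 integer matrix of rank 4; reducing to Smith normal form yields diagonal entries (1,1,1,1).

Boundary ∂_2: C_2 → C_1 sends each 2-simplex [p,q,r] to [q,r] − [p,r] + [p,q]. For instance
  ∂[0,2,4] = [2,4] − [0,4] + [0,2],
  ∂[2,3,4] = [3,4] − [2,4] + [2,3].
As a 9×6 matrix over Z this has rank 5, with invariant factors (1,1,1,1,1).

Computing H_k = (kernel of ∂_k) / (image of ∂_{k+1}):

  H_0: rank C_0 − rank ∂_1 = 5 − 4 = 1, and the invariant factors of ∂_1 are all 1, so H_0 ≅ Z.
  H_1: rank ker ∂_1 − rank ∂_2 = (9 − 4) − 5 = 0, and the invariant factors of ∂_2 are all 1, so H_1 ≅ 0.
  H_2: rank ker ∂_2 − rank ∂_3 = (6 − 5) − 0 = 1, and there is no ∂_3, so H_2 ≅ Z.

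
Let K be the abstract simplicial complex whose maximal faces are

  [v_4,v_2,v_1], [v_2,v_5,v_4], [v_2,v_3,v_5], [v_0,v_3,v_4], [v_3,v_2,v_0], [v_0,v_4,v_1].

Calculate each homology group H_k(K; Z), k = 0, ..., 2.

H_0 = Z,  H_1 = Z,  H_2 = 0.

Take the total order v_0 < v_1 < v_2 < v_3 < v_4 < v_5 on the vertex set. Then K (dimension 2) consists of the simplices:

  0-simplices (6): [v_0], [v_1], [v_2], [v_3], [v_4], [v_5]
  1-simplices (12): [v_0,v_1], [v_0,v_2], [v_0,v_3], [v_0,v_4], [v_1,v_2], [v_1,v_4], [v_2,v_3], [v_2,v_4], [v_2,v_5], [v_3,v_4], [v_3,v_5], [v_4,v_5]
  2-simplices (6): [v_0,v_1,v_4], [v_0,v_2,v_3], [v_0,v_3,v_4], [v_1,v_2,v_4], [v_2,v_3,v_5], [v_2,v_4,v_5]

so the chain groups are C_0 ≅ Z^6, C_1 ≅ Z^12, C_2 ≅ Z^6.

The boundary map ∂_1: C_1 → C_0 is given by ∂[p,q] = [q] − [p]. For instance
  ∂[v_2,v_4] = [v_4] − [v_2].
The resulting 6×12 matrix has rank 5, and its Smith normal form has invariant factors (1,1,1,1,1).

The boundary map ∂_2: C_2 → C_1 sends each 2-simplex [p,q,r] to [q,r] − [p,r] + [p,q]. For instance
  ∂[v_0,v_3,v_4] = [v_3,v_4] − [v_0,v_4] + [v_0,v_3],
  ∂[v_0,v_2,v_3] = [v_2,v_3] − [v_0,v_3] + [v_0,v_2].
This gives a 12×6 integer matrix of rank 6; reducing to Smith normal form yields diagonal entries (1,1,1,1,1,1).

Now H_k = ker ∂_k / im ∂_{k+1}, so:

  H_0: rank C_0 − rank ∂_1 = 6 − 5 = 1, and the invariant factors of ∂_1 are all 1, so H_0 = Z.
  H_1: rank ker ∂_1 − rank ∂_2 = (12 − 5) − 6 = 1, and the invariant factors of ∂_2 are all 1, so H_1 = Z.
  H_2: rank ker ∂_2 − rank ∂_3 = (6 − 6) − 0 = 0, and there is no ∂_3, so H_2 = 0.

As a check, the Euler characteristic is 6 − 12 + 6 = 0, which agrees with 1 − 1 + 0 = 0.
(K is a triangulation of the cylinder S^1 x I.)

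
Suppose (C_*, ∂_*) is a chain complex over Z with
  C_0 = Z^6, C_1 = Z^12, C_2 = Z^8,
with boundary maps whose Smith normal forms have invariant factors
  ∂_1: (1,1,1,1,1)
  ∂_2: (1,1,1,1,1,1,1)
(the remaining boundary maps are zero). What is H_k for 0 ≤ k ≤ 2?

H_0: b_0 = 6 − 0 − 5 = 1; torsion from ∂_1 factors > 1: none. So H_0 = Z.
H_1: b_1 = 12 − 5 − 7 = 0; torsion from ∂_2 factors > 1: none. So H_1 = 0.
H_2: b_2 = 8 − 7 − 0 = 1; torsion from ∂_3 factors > 1: none. So H_2 = Z.

H_0 = Z,  H_1 = 0,  H_2 = Z.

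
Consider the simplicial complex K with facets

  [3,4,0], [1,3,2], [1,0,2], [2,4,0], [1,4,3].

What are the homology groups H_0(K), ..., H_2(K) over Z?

H_0 = Z,  H_1 = Z,  H_2 = 0.

Take the total order 0 < 1 < 2 < 3 < 4 on the vertex set. Then K (dimension 2) consists of the simplices:

  0-simplices (5): [0], [1], [2], [3], [4]
  1-simplices (10): [0,1], [0,2], [0,3], [0,4], [1,2], [1,3], [1,4], [2,3], [2,4], [3,4]
  2-simplices (5): [0,1,2], [0,2,4], [0,3,4], [1,2,3], [1,3,4]

giving chain groups C_0 ≅ Z^5, C_1 ≅ Z^10, C_2 ≅ Z^5.

The boundary map ∂_1: C_1 → C_0 sends each edge [p,q] (with p < q) to q − p.
The 5×10 boundary matrix has rank 4 and Smith normal form diag(1,1,1,1).

The boundary map ∂_2: C_2 → C_1 acts by ∂[p,q,r] = [q,r] − [p,r] + [p,q]. For instance
  ∂[0,1,2] = [1,2] − [0,2] + [0,1],
  ∂[0,2,4] = [2,4] − [0,4] + [0,2].
As a 10×5 matrix over Z this has rank 5, with invariant factors (1,1,1,1,1).

Reading off H_k = ker ∂_k / im ∂_{k+1}:

  H_0: rank C_0 − rank ∂_1 = 5 − 4 = 1, and the invariant factors of ∂_1 are all 1, so H_0 ≅ Z.
  H_1: rank ker ∂_1 − rank ∂_2 = (10 − 4) − 5 = 1, and the invariant factors of ∂_2 are all 1, so H_1 ≅ Z.
  H_2: rank ker ∂_2 − rank ∂_3 = (5 − 5) − 0 = 0, and there is no ∂_3, so H_2 ≅ 0.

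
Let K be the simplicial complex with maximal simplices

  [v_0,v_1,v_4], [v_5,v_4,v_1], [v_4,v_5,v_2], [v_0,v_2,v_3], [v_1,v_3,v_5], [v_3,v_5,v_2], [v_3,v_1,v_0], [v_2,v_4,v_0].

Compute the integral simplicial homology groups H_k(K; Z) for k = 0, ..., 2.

We work with the vertex ordering v_0 < v_1 < v_2 < v_3 < v_4 < v_5. The simplices of K, each written with vertices in increasing order, are:

  0-simplices (6): [v_0], [v_1], [v_2], [v_3], [v_4], [v_5]
  1-simplices (12): [v_0,v_1], [v_0,v_2], [v_0,v_3], [v_0,v_4], [v_1,v_3], [v_1,v_4], [v_1,v_5], [v_2,v_3], [v_2,v_4], [v_2,v_5], [v_3,v_5], [v_4,v_5]
  2-simplices (8): [v_0,v_1,v_3], [v_0,v_1,v_4], [v_0,v_2,v_3], [v_0,v_2,v_4], [v_1,v_3,v_5], [v_1,v_4,v_5], [v_2,v_3,v_5], [v_2,v_4,v_5]

so the chain groups are C_0 ≅ Z^6, C_1 ≅ Z^12, C_2 ≅ Z^8.

The boundary map ∂_1: C_1 → C_0 maps an edge to its endpoints' difference, ∂[p,q] = q − p. For instance
  ∂[v_0,v_3] = [v_3] − [v_0].
The 6×12 boundary matrix has rank 5 and Smith normal form diag(1,1,1,1,1).

Boundary ∂_2: C_2 → C_1 acts by ∂[p,q,r] = [q,r] − [p,r] + [p,q]. For instance
  ∂[v_0,v_2,v_4] = [v_2,v_4] − [v_0,v_4] + [v_0,v_2],
  ∂[v_0,v_2,v_3] = [v_2,v_3] − [v_0,v_3] + [v_0,v_2].
This gives a 12×8 integer matrix of rank 7; reducing to Smith normal form yields diagonal entries (1,1,1,1,1,1,1).

Reading off H_k = ker ∂_k / im ∂_{k+1}:

  H_0: rank C_0 − rank ∂_1 = 6 − 5 = 1, and the invariant factors of ∂_1 are all 1, so H_0 = Z.
  H_1: rank ker ∂_1 − rank ∂_2 = (12 − 5) − 7 = 0, and the invariant factors of ∂_2 are all 1, so H_1 = 0.
  H_2: rank ker ∂_2 − rank ∂_3 = (8 − 7) − 0 = 1, and there is no ∂_3, so H_2 = Z.

H_0 = Z,  H_1 = 0,  H_2 = Z.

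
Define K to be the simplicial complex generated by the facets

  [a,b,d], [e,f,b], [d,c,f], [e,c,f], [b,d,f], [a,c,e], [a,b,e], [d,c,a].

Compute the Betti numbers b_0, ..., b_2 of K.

b_0 = 1, b_1 = 0, b_2 = 1.

K has 6 vertices, 12 edges, 8 triangles.
rank ∂_0 = 0, rank ∂_1 = 5 ⇒ b_0 = 6 − 0 − 5 = 1; all invariant factors of ∂_1 are 1 so no torsion. So H_0 ≅ Z.
rank ∂_1 = 5, rank ∂_2 = 7 ⇒ b_1 = 12 − 5 − 7 = 0; all invariant factors of ∂_2 are 1 so no torsion. So H_1 ≅ 0.
rank ∂_2 = 7, rank ∂_3 = 0 ⇒ b_2 = 8 − 7 − 0 = 1. So H_2 ≅ Z.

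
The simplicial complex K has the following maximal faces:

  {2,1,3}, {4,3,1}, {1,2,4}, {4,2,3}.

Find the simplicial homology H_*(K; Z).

Order the vertices as 1 < 2 < 3 < 4. Listing each simplex with vertices in this order, K has dimension 2 with simplices:

  0-simplices (4): [1], [2], [3], [4]
  1-simplices (6): [1,2], [1,3], [1,4], [2,3], [2,4], [3,4]
  2-simplices (4): [1,2,3], [1,2,4], [1,3,4], [2,3,4]

so the chain groups are C_0 ≅ Z^4, C_1 ≅ Z^6, C_2 ≅ Z^4.

The boundary map ∂_1: C_1 → C_0 maps an edge to its endpoints' difference, ∂[p,q] = q − p.
The 4×6 boundary matrix has rank 3 and Smith normal form diag(1,1,1).

The boundary map ∂_2: C_2 → C_1 acts by ∂[p,q,r] = [q,r] − [p,r] + [p,q]. For instance
  ∂[1,2,3] = [2,3] − [1,3] + [1,2],
  ∂[1,3,4] = [3,4] − [1,4] + [1,3].
As a 6×4 matrix over Z this has rank 3, with invariant factors (1,1,1).

Computing H_k = (kernel of ∂_k) / (image of ∂_{k+1}):

  H_0: rank C_0 − rank ∂_1 = 4 − 3 = 1, and the invariant factors of ∂_1 are all 1, so H_0 ≅ Z.
  H_1: rank ker ∂_1 − rank ∂_2 = (6 − 3) − 3 = 0, and the invariant factors of ∂_2 are all 1, so H_1 ≅ 0.
  H_2: rank ker ∂_2 − rank ∂_3 = (4 − 3) − 0 = 1, and there is no ∂_3, so H_2 ≅ Z.

As a check, the Euler characteristic is 4 − 6 + 4 = 2, which agrees with 1 − 0 + 1 = 2.

H_0 ≅ Z,  H_1 = 0,  H_2 ≅ Z.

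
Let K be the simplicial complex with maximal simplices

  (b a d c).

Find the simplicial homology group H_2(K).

H_2 ≅ 0.

Take the total order a < b < c < d on the vertex set. Then K (dimension 3) consists of the simplices:

  0-simplices (4): a, b, c, d
  1-simplices (6): ab, ac, ad, bc, bd, cd
  2-simplices (4): abc, abd, acd, bcd
  3-simplices (1): abcd

giving chain groups C_0 ≅ Z^4, C_1 ≅ Z^6, C_2 ≅ Z^4, C_3 ≅ Z^1.

∂_1: C_1 → C_0 sends each edge [p,q] (with p < q) to q − p.
This gives a 4×6 integer matrix of rank 3; reducing to Smith normal form yields diagonal entries (1,1,1).

∂_2: C_2 → C_1 sends each 2-simplex [p,q,r] to [q,r] − [p,r] + [p,q]. For instance
  ∂bcd = cd − bd + bc,
  ∂acd = cd − ad + ac.
The 6×4 boundary matrix has rank 3 and Smith normal form diag(1,1,1).

The boundary map ∂_3: C_3 → C_2 sends each 3-simplex σ to the alternating sum Σ_i (−1)^i (σ with its i-th vertex removed). For instance
  ∂abcd = bcd − acd + abd − abc.
The 4×1 boundary matrix has rank 1 and Smith normal form diag(1).

Reading off H_k = ker ∂_k / im ∂_{k+1}:

  H_2: rank ker ∂_2 − rank ∂_3 = (4 − 3) − 1 = 0, and the invariant factors of ∂_3 are all 1, so H_2 ≅ 0.

(K is a triangulation of the 3-simplex.)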